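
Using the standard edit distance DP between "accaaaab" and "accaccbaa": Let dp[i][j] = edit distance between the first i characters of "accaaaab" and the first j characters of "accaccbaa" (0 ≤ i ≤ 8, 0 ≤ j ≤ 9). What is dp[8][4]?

4

   ''  a  c  c  a  c  c  b  a  a
''  0  1  2  3  4  5  6  7  8  9
 a  1  0  1  2  3  4  5  6  7  8
 c  2  1  0  1  2  3  4  5  6  7
 c  3  2  1  0  1  2  3  4  5  6
 a  4  3  2  1  0  1  2  3  4  5
 a  5  4  3  2  1  1  2  3  3  4
 a  6  5  4  3  2  2  2  3  3  3
 a  7  6  5  4  3  3  3  3  3  3
 b  8  7  6  5  4  4  4  3  4  4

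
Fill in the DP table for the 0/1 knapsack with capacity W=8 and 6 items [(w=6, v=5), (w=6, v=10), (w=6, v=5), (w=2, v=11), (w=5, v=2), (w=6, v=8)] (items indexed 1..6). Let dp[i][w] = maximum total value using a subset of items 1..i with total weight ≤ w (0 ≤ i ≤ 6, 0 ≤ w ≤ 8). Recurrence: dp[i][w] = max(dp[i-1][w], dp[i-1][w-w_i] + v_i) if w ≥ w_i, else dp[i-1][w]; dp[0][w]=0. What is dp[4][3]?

11

i\w   0   1   2   3   4   5   6   7   8
  0   0   0   0   0   0   0   0   0   0
  1   0   0   0   0   0   0   5   5   5
  2   0   0   0   0   0   0  10  10  10
  3   0   0   0   0   0   0  10  10  10
  4   0   0  11  11  11  11  11  11  21
  5   0   0  11  11  11  11  11  13  21
  6   0   0  11  11  11  11  11  13  21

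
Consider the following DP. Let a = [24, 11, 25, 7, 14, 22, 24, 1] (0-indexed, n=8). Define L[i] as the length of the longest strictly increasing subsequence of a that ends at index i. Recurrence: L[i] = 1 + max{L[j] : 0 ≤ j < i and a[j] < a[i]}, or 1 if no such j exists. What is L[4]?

2

   i    0    1    2    3    4    5    6    7
a[i]   24   11   25    7   14   22   24    1
L[i]    1    1    2    1    2    3    4    1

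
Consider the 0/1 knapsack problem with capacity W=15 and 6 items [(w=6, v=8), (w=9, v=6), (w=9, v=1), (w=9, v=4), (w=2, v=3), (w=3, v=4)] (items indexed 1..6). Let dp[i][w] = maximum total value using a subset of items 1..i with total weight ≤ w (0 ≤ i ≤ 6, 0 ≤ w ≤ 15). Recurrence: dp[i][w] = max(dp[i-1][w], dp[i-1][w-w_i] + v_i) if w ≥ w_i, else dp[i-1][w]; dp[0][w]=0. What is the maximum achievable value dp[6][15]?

15

i\w   0   1   2   3   4   5   6   7   8   9  10  11  12  13  14  15
  0   0   0   0   0   0   0   0   0   0   0   0   0   0   0   0   0
  1   0   0   0   0   0   0   8   8   8   8   8   8   8   8   8   8
  2   0   0   0   0   0   0   8   8   8   8   8   8   8   8   8  14
  3   0   0   0   0   0   0   8   8   8   8   8   8   8   8   8  14
  4   0   0   0   0   0   0   8   8   8   8   8   8   8   8   8  14
  5   0   0   3   3   3   3   8   8  11  11  11  11  11  11  11  14
  6   0   0   3   4   4   7   8   8  11  12  12  15  15  15  15  15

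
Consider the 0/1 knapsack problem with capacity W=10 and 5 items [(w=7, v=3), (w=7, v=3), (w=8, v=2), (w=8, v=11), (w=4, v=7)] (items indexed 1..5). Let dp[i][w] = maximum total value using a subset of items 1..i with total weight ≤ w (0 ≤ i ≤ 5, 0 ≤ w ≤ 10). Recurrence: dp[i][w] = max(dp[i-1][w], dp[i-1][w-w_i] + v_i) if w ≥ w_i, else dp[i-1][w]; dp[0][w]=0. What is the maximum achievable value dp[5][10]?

i\w   0   1   2   3   4   5   6   7   8   9  10
  0   0   0   0   0   0   0   0   0   0   0   0
  1   0   0   0   0   0   0   0   3   3   3   3
  2   0   0   0   0   0   0   0   3   3   3   3
  3   0   0   0   0   0   0   0   3   3   3   3
  4   0   0   0   0   0   0   0   3  11  11  11
  5   0   0   0   0   7   7   7   7  11  11  11

11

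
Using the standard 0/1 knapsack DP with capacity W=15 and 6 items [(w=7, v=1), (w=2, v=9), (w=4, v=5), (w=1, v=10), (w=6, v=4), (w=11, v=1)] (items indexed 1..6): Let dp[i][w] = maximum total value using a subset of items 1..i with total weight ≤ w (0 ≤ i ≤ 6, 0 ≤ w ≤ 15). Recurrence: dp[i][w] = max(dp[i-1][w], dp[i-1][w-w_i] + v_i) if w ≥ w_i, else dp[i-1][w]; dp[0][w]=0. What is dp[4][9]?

i\w   0   1   2   3   4   5   6   7   8   9  10  11  12  13  14  15
  0   0   0   0   0   0   0   0   0   0   0   0   0   0   0   0   0
  1   0   0   0   0   0   0   0   1   1   1   1   1   1   1   1   1
  2   0   0   9   9   9   9   9   9   9  10  10  10  10  10  10  10
  3   0   0   9   9   9   9  14  14  14  14  14  14  14  15  15  15
  4   0  10  10  19  19  19  19  24  24  24  24  24  24  24  25  25
  5   0  10  10  19  19  19  19  24  24  24  24  24  24  28  28  28
  6   0  10  10  19  19  19  19  24  24  24  24  24  24  28  28  28

24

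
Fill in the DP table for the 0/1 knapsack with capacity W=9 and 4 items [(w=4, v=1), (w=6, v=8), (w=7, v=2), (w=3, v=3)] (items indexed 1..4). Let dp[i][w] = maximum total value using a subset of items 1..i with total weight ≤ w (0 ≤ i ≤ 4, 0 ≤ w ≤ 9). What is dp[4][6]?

8

i\w   0   1   2   3   4   5   6   7   8   9
  0   0   0   0   0   0   0   0   0   0   0
  1   0   0   0   0   1   1   1   1   1   1
  2   0   0   0   0   1   1   8   8   8   8
  3   0   0   0   0   1   1   8   8   8   8
  4   0   0   0   3   3   3   8   8   8  11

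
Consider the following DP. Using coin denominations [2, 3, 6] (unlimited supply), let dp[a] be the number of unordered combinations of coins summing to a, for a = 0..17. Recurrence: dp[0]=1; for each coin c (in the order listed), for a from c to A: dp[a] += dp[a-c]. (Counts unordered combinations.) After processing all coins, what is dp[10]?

after  coin     0     1     2     3     4     5     6     7     8     9    10    11    12    13    14    15    16    17
          2     1     0     1     0     1     0     1     0     1     0     1     0     1     0     1     0     1     0
          3     1     0     1     1     1     1     2     1     2     2     2     2     3     2     3     3     3     3
          6     1     0     1     1     1     1     3     1     3     3     3     3     6     3     6     6     6     6

3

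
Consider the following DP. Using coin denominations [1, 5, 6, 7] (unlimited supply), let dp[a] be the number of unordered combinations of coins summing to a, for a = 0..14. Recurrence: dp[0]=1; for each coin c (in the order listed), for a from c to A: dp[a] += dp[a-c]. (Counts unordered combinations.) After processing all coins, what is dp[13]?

after  coin     0     1     2     3     4     5     6     7     8     9    10    11    12    13    14
          1     1     1     1     1     1     1     1     1     1     1     1     1     1     1     1
          5     1     1     1     1     1     2     2     2     2     2     3     3     3     3     3
          6     1     1     1     1     1     2     3     3     3     3     4     5     6     6     6
          7     1     1     1     1     1     2     3     4     4     4     5     6     8     9    10

9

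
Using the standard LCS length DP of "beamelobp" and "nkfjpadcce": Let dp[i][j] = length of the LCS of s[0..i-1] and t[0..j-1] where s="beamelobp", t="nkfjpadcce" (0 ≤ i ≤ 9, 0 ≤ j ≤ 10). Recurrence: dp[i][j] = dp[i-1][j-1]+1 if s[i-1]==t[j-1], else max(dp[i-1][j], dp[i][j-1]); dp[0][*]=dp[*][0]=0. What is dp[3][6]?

   ''  n  k  f  j  p  a  d  c  c  e
''  0  0  0  0  0  0  0  0  0  0  0
 b  0  0  0  0  0  0  0  0  0  0  0
 e  0  0  0  0  0  0  0  0  0  0  1
 a  0  0  0  0  0  0  1  1  1  1  1
 m  0  0  0  0  0  0  1  1  1  1  1
 e  0  0  0  0  0  0  1  1  1  1  2
 l  0  0  0  0  0  0  1  1  1  1  2
 o  0  0  0  0  0  0  1  1  1  1  2
 b  0  0  0  0  0  0  1  1  1  1  2
 p  0  0  0  0  0  1  1  1  1  1  2

1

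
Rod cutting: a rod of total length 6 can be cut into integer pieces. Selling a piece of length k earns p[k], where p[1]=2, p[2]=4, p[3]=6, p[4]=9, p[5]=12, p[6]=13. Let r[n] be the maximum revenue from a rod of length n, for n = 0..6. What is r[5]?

   n    0    1    2    3    4    5    6
r[n]    0    2    4    6    9   12   14

12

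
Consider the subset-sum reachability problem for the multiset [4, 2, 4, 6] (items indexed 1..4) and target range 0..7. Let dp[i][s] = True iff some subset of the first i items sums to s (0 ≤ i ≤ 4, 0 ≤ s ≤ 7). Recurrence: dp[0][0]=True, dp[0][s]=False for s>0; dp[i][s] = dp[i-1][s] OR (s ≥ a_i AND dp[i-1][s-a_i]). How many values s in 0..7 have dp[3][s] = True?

4

i\s   0   1   2   3   4   5   6   7
  0   T   F   F   F   F   F   F   F
  1   T   F   F   F   T   F   F   F
  2   T   F   T   F   T   F   T   F
  3   T   F   T   F   T   F   T   F
  4   T   F   T   F   T   F   T   F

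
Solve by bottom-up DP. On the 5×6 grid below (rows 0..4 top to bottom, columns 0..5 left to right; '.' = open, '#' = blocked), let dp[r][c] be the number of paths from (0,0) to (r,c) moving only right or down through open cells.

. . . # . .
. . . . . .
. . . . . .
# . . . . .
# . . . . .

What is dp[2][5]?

r\c   0   1   2   3   4   5
  0   1   1   1   0   0   0
  1   1   2   3   3   3   3
  2   1   3   6   9  12  15
  3   0   3   9  18  30  45
  4   0   3  12  30  60 105

15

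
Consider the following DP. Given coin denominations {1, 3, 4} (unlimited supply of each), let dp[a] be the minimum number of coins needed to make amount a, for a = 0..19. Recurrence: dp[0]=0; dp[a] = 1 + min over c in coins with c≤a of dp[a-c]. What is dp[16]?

4

 a  0  1  2  3  4  5  6  7  8  9 10 11 12 13 14 15 16 17 18 19
dp  0  1  2  1  1  2  2  2  2  3  3  3  3  4  4  4  4  5  5  5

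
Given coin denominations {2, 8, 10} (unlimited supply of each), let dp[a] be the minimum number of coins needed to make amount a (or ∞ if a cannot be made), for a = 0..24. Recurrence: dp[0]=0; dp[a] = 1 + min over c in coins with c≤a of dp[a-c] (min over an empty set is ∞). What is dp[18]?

 a  0  1  2  3  4  5  6  7  8  9 10 11 12 13 14 15 16 17 18 19 20 21 22 23 24
dp  0  -  1  -  2  -  3  -  1  -  1  -  2  -  3  -  2  -  2  -  2  -  3  -  3
(- denotes ∞ / unreachable)

2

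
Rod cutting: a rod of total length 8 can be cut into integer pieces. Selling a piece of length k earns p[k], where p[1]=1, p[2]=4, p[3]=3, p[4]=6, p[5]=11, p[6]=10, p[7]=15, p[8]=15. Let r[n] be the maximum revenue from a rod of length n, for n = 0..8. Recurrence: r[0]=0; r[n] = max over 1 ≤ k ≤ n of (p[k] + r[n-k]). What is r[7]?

   n    0    1    2    3    4    5    6    7    8
r[n]    0    1    4    5    8   11   12   15   16

15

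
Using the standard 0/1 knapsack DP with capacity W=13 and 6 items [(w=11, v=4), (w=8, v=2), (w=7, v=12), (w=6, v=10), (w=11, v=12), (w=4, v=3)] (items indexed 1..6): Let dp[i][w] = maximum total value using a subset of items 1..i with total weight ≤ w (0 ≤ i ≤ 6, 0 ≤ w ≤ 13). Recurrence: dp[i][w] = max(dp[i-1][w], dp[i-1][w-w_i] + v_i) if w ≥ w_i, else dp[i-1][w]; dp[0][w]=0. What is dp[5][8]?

i\w   0   1   2   3   4   5   6   7   8   9  10  11  12  13
  0   0   0   0   0   0   0   0   0   0   0   0   0   0   0
  1   0   0   0   0   0   0   0   0   0   0   0   4   4   4
  2   0   0   0   0   0   0   0   0   2   2   2   4   4   4
  3   0   0   0   0   0   0   0  12  12  12  12  12  12  12
  4   0   0   0   0   0   0  10  12  12  12  12  12  12  22
  5   0   0   0   0   0   0  10  12  12  12  12  12  12  22
  6   0   0   0   0   3   3  10  12  12  12  13  15  15  22

12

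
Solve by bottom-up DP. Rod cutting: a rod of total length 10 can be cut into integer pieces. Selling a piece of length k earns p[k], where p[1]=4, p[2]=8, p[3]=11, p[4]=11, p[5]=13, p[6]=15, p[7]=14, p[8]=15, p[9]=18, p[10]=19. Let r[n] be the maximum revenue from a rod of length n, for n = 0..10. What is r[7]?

28

   n    0    1    2    3    4    5    6    7    8    9   10
r[n]    0    4    8   12   16   20   24   28   32   36   40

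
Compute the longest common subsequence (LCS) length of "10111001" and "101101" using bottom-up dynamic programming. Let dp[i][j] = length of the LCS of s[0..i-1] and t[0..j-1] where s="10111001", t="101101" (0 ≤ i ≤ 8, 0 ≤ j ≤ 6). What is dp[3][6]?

3

   ''  1  0  1  1  0  1
''  0  0  0  0  0  0  0
 1  0  1  1  1  1  1  1
 0  0  1  2  2  2  2  2
 1  0  1  2  3  3  3  3
 1  0  1  2  3  4  4  4
 1  0  1  2  3  4  4  5
 0  0  1  2  3  4  5  5
 0  0  1  2  3  4  5  5
 1  0  1  2  3  4  5  6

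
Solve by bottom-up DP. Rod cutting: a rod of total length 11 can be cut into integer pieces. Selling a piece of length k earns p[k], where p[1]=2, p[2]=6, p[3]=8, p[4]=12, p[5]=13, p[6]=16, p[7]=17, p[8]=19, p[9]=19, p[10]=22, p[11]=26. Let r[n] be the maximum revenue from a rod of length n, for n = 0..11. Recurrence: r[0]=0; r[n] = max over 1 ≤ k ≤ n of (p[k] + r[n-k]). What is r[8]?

24

   n    0    1    2    3    4    5    6    7    8    9   10   11
r[n]    0    2    6    8   12   14   18   20   24   26   30   32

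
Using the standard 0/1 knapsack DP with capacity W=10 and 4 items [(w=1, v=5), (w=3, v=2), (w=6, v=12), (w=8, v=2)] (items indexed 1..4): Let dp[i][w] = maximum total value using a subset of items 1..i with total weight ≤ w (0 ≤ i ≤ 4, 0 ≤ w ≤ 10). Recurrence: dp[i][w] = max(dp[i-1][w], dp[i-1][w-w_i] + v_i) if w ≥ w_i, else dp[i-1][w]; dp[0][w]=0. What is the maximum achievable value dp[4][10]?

19

i\w   0   1   2   3   4   5   6   7   8   9  10
  0   0   0   0   0   0   0   0   0   0   0   0
  1   0   5   5   5   5   5   5   5   5   5   5
  2   0   5   5   5   7   7   7   7   7   7   7
  3   0   5   5   5   7   7  12  17  17  17  19
  4   0   5   5   5   7   7  12  17  17  17  19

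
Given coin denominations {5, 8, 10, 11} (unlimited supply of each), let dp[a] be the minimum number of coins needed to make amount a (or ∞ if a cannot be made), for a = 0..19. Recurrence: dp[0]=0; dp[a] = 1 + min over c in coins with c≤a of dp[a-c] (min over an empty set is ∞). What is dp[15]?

 a  0  1  2  3  4  5  6  7  8  9 10 11 12 13 14 15 16 17 18 19
dp  0  -  -  -  -  1  -  -  1  -  1  1  -  2  -  2  2  -  2  2
(- denotes ∞ / unreachable)

2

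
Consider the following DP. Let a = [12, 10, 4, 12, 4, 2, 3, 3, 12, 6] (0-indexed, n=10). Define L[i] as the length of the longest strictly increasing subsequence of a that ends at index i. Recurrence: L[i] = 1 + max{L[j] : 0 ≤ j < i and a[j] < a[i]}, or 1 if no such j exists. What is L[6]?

   i    0    1    2    3    4    5    6    7    8    9
a[i]   12   10    4   12    4    2    3    3   12    6
L[i]    1    1    1    2    1    1    2    2    3    3

2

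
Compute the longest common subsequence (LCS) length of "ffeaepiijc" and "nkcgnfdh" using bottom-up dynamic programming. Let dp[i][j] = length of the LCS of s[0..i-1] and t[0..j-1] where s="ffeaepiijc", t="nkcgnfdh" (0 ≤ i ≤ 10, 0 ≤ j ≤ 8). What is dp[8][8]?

1

   ''  n  k  c  g  n  f  d  h
''  0  0  0  0  0  0  0  0  0
 f  0  0  0  0  0  0  1  1  1
 f  0  0  0  0  0  0  1  1  1
 e  0  0  0  0  0  0  1  1  1
 a  0  0  0  0  0  0  1  1  1
 e  0  0  0  0  0  0  1  1  1
 p  0  0  0  0  0  0  1  1  1
 i  0  0  0  0  0  0  1  1  1
 i  0  0  0  0  0  0  1  1  1
 j  0  0  0  0  0  0  1  1  1
 c  0  0  0  1  1  1  1  1  1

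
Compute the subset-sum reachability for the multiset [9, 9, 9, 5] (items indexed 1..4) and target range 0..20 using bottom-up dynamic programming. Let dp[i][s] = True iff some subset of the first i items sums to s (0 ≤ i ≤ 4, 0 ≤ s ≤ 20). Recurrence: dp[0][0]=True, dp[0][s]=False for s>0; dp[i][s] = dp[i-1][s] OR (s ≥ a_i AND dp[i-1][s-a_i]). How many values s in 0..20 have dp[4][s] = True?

5

i\s   0   1   2   3   4   5   6   7   8   9  10  11  12  13  14  15  16  17  18  19  20
  0   T   F   F   F   F   F   F   F   F   F   F   F   F   F   F   F   F   F   F   F   F
  1   T   F   F   F   F   F   F   F   F   T   F   F   F   F   F   F   F   F   F   F   F
  2   T   F   F   F   F   F   F   F   F   T   F   F   F   F   F   F   F   F   T   F   F
  3   T   F   F   F   F   F   F   F   F   T   F   F   F   F   F   F   F   F   T   F   F
  4   T   F   F   F   F   T   F   F   F   T   F   F   F   F   T   F   F   F   T   F   F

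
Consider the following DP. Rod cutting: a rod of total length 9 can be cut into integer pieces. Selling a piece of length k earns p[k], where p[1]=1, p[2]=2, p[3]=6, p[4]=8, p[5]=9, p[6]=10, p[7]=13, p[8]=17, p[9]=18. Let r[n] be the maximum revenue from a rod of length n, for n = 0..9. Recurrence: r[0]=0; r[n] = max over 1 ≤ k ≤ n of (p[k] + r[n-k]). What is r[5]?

9

   n    0    1    2    3    4    5    6    7    8    9
r[n]    0    1    2    6    8    9   12   14   17   18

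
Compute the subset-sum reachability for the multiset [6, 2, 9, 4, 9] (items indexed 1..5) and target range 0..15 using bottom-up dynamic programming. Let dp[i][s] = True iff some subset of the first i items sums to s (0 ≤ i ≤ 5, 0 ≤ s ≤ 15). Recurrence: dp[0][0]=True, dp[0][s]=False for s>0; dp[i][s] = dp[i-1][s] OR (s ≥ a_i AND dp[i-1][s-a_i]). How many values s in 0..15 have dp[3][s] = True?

7

i\s   0   1   2   3   4   5   6   7   8   9  10  11  12  13  14  15
  0   T   F   F   F   F   F   F   F   F   F   F   F   F   F   F   F
  1   T   F   F   F   F   F   T   F   F   F   F   F   F   F   F   F
  2   T   F   T   F   F   F   T   F   T   F   F   F   F   F   F   F
  3   T   F   T   F   F   F   T   F   T   T   F   T   F   F   F   T
  4   T   F   T   F   T   F   T   F   T   T   T   T   T   T   F   T
  5   T   F   T   F   T   F   T   F   T   T   T   T   T   T   F   T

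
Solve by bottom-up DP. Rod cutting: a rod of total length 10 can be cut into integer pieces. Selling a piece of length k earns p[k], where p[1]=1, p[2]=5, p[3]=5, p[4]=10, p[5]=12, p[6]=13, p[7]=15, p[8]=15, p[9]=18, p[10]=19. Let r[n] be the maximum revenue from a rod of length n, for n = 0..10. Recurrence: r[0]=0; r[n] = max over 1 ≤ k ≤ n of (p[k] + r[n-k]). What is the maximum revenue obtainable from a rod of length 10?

25

   n    0    1    2    3    4    5    6    7    8    9   10
r[n]    0    1    5    6   10   12   15   17   20   22   25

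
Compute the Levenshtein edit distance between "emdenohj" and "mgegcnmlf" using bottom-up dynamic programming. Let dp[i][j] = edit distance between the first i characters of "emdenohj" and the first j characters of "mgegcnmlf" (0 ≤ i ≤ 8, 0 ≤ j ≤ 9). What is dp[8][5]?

6

   ''  m  g  e  g  c  n  m  l  f
''  0  1  2  3  4  5  6  7  8  9
 e  1  1  2  2  3  4  5  6  7  8
 m  2  1  2  3  3  4  5  5  6  7
 d  3  2  2  3  4  4  5  6  6  7
 e  4  3  3  2  3  4  5  6  7  7
 n  5  4  4  3  3  4  4  5  6  7
 o  6  5  5  4  4  4  5  5  6  7
 h  7  6  6  5  5  5  5  6  6  7
 j  8  7  7  6  6  6  6  6  7  7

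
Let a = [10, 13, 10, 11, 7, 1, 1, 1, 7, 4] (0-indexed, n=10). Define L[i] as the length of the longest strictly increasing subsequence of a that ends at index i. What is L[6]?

   i    0    1    2    3    4    5    6    7    8    9
a[i]   10   13   10   11    7    1    1    1    7    4
L[i]    1    2    1    2    1    1    1    1    2    2

1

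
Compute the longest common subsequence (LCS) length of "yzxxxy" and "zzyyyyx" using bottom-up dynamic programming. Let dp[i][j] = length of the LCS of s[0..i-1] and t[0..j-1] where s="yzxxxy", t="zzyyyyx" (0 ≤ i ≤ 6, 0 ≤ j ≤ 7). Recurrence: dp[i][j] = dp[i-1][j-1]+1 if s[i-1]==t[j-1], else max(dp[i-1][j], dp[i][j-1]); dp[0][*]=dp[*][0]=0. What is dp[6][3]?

   ''  z  z  y  y  y  y  x
''  0  0  0  0  0  0  0  0
 y  0  0  0  1  1  1  1  1
 z  0  1  1  1  1  1  1  1
 x  0  1  1  1  1  1  1  2
 x  0  1  1  1  1  1  1  2
 x  0  1  1  1  1  1  1  2
 y  0  1  1  2  2  2  2  2

2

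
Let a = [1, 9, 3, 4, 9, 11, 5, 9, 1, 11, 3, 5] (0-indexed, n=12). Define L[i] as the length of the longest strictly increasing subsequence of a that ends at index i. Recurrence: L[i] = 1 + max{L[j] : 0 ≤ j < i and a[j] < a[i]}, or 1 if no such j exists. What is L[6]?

   i    0    1    2    3    4    5    6    7    8    9   10   11
a[i]    1    9    3    4    9   11    5    9    1   11    3    5
L[i]    1    2    2    3    4    5    4    5    1    6    2    4

4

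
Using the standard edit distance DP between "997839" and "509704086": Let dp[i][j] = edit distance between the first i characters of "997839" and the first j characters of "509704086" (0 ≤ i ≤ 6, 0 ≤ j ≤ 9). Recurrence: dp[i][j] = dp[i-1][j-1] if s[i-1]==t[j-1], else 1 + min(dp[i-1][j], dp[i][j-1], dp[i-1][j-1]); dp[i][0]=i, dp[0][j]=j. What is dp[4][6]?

   ''  5  0  9  7  0  4  0  8  6
''  0  1  2  3  4  5  6  7  8  9
 9  1  1  2  2  3  4  5  6  7  8
 9  2  2  2  2  3  4  5  6  7  8
 7  3  3  3  3  2  3  4  5  6  7
 8  4  4  4  4  3  3  4  5  5  6
 3  5  5  5  5  4  4  4  5  6  6
 9  6  6  6  5  5  5  5  5  6  7

4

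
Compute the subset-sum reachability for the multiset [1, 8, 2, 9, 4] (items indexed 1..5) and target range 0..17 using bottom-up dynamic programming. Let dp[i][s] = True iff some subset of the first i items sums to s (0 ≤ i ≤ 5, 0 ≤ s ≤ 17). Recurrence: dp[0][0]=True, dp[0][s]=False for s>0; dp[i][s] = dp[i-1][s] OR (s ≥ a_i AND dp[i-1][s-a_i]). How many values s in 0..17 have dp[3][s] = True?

i\s   0   1   2   3   4   5   6   7   8   9  10  11  12  13  14  15  16  17
  0   T   F   F   F   F   F   F   F   F   F   F   F   F   F   F   F   F   F
  1   T   T   F   F   F   F   F   F   F   F   F   F   F   F   F   F   F   F
  2   T   T   F   F   F   F   F   F   T   T   F   F   F   F   F   F   F   F
  3   T   T   T   T   F   F   F   F   T   T   T   T   F   F   F   F   F   F
  4   T   T   T   T   F   F   F   F   T   T   T   T   T   F   F   F   F   T
  5   T   T   T   T   T   T   T   T   T   T   T   T   T   T   T   T   T   T

8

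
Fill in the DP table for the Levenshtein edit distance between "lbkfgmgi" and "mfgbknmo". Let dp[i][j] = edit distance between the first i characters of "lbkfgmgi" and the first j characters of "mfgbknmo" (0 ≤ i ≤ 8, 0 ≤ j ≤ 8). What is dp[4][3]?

   ''  m  f  g  b  k  n  m  o
''  0  1  2  3  4  5  6  7  8
 l  1  1  2  3  4  5  6  7  8
 b  2  2  2  3  3  4  5  6  7
 k  3  3  3  3  4  3  4  5  6
 f  4  4  3  4  4  4  4  5  6
 g  5  5  4  3  4  5  5  5  6
 m  6  5  5  4  4  5  6  5  6
 g  7  6  6  5  5  5  6  6  6
 i  8  7  7  6  6  6  6  7  7

4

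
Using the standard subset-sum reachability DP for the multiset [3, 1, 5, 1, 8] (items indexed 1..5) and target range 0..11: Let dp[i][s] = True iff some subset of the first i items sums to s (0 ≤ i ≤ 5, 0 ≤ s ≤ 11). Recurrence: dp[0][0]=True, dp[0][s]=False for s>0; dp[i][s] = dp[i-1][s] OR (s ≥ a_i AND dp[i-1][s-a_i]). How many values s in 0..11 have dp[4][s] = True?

i\s   0   1   2   3   4   5   6   7   8   9  10  11
  0   T   F   F   F   F   F   F   F   F   F   F   F
  1   T   F   F   T   F   F   F   F   F   F   F   F
  2   T   T   F   T   T   F   F   F   F   F   F   F
  3   T   T   F   T   T   T   T   F   T   T   F   F
  4   T   T   T   T   T   T   T   T   T   T   T   F
  5   T   T   T   T   T   T   T   T   T   T   T   T

11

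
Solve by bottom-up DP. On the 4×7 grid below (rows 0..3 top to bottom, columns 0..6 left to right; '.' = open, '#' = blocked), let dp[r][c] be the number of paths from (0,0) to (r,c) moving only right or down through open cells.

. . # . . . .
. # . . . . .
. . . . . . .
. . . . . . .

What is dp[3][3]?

r\c   0   1   2   3   4   5   6
  0   1   1   0   0   0   0   0
  1   1   0   0   0   0   0   0
  2   1   1   1   1   1   1   1
  3   1   2   3   4   5   6   7

4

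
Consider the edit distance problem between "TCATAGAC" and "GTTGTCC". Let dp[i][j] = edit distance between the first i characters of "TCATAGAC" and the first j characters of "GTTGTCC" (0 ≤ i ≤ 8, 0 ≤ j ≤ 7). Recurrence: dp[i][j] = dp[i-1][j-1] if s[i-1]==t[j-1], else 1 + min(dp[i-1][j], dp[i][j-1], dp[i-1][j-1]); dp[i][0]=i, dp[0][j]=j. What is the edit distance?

6

   ''  G  T  T  G  T  C  C
''  0  1  2  3  4  5  6  7
 T  1  1  1  2  3  4  5  6
 C  2  2  2  2  3  4  4  5
 A  3  3  3  3  3  4  5  5
 T  4  4  3  3  4  3  4  5
 A  5  5  4  4  4  4  4  5
 G  6  5  5  5  4  5  5  5
 A  7  6  6  6  5  5  6  6
 C  8  7  7  7  6  6  5  6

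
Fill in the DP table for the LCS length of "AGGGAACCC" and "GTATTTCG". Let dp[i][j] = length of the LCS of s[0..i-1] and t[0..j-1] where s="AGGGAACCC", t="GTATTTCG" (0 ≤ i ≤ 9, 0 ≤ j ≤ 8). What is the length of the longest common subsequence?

3

   ''  G  T  A  T  T  T  C  G
''  0  0  0  0  0  0  0  0  0
 A  0  0  0  1  1  1  1  1  1
 G  0  1  1  1  1  1  1  1  2
 G  0  1  1  1  1  1  1  1  2
 G  0  1  1  1  1  1  1  1  2
 A  0  1  1  2  2  2  2  2  2
 A  0  1  1  2  2  2  2  2  2
 C  0  1  1  2  2  2  2  3  3
 C  0  1  1  2  2  2  2  3  3
 C  0  1  1  2  2  2  2  3  3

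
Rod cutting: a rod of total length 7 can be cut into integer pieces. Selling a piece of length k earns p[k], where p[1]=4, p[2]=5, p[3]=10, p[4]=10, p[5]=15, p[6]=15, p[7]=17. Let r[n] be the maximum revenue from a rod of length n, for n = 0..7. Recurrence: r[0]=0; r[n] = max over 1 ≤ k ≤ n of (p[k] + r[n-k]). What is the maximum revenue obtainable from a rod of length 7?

   n    0    1    2    3    4    5    6    7
r[n]    0    4    8   12   16   20   24   28

28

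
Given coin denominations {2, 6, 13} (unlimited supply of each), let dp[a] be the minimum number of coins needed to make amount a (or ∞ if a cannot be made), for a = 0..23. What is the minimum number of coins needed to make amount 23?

 a  0  1  2  3  4  5  6  7  8  9 10 11 12 13 14 15 16 17 18 19 20 21 22 23
dp  0  -  1  -  2  -  1  -  2  -  3  -  2  1  3  2  4  3  3  2  4  3  5  4
(- denotes ∞ / unreachable)

4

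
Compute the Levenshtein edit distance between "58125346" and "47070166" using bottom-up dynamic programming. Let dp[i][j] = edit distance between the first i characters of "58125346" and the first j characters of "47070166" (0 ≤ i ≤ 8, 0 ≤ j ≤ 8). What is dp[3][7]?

   ''  4  7  0  7  0  1  6  6
''  0  1  2  3  4  5  6  7  8
 5  1  1  2  3  4  5  6  7  8
 8  2  2  2  3  4  5  6  7  8
 1  3  3  3  3  4  5  5  6  7
 2  4  4  4  4  4  5  6  6  7
 5  5  5  5  5  5  5  6  7  7
 3  6  6  6  6  6  6  6  7  8
 4  7  6  7  7  7  7  7  7  8
 6  8  7  7  8  8  8  8  7  7

6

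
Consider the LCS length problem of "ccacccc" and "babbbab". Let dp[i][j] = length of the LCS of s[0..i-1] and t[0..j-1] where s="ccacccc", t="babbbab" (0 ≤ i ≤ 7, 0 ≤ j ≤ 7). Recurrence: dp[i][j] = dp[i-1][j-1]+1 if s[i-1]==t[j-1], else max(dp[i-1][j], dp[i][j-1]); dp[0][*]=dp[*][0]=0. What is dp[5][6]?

   ''  b  a  b  b  b  a  b
''  0  0  0  0  0  0  0  0
 c  0  0  0  0  0  0  0  0
 c  0  0  0  0  0  0  0  0
 a  0  0  1  1  1  1  1  1
 c  0  0  1  1  1  1  1  1
 c  0  0  1  1  1  1  1  1
 c  0  0  1  1  1  1  1  1
 c  0  0  1  1  1  1  1  1

1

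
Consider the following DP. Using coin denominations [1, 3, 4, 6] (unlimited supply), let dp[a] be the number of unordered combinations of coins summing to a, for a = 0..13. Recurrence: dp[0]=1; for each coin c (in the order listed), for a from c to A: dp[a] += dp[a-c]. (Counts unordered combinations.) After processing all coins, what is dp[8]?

after  coin     0     1     2     3     4     5     6     7     8     9    10    11    12    13
          1     1     1     1     1     1     1     1     1     1     1     1     1     1     1
          3     1     1     1     2     2     2     3     3     3     4     4     4     5     5
          4     1     1     1     2     3     3     4     5     6     7     8     9    11    12
          6     1     1     1     2     3     3     5     6     7     9    11    12    16    18

7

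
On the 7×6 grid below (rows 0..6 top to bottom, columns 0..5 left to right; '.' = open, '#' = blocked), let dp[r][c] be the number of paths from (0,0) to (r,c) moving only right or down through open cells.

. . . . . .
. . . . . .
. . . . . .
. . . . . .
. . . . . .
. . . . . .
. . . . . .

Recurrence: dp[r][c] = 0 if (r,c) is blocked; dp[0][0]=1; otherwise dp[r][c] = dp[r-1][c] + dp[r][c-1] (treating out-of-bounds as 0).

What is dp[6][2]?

28

r\c   0   1   2   3   4   5
  0   1   1   1   1   1   1
  1   1   2   3   4   5   6
  2   1   3   6  10  15  21
  3   1   4  10  20  35  56
  4   1   5  15  35  70 126
  5   1   6  21  56 126 252
  6   1   7  28  84 210 462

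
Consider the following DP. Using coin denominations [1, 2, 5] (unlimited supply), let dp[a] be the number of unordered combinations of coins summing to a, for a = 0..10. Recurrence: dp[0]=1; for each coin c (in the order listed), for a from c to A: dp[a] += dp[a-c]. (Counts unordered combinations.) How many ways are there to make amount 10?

after  coin     0     1     2     3     4     5     6     7     8     9    10
          1     1     1     1     1     1     1     1     1     1     1     1
          2     1     1     2     2     3     3     4     4     5     5     6
          5     1     1     2     2     3     4     5     6     7     8    10

10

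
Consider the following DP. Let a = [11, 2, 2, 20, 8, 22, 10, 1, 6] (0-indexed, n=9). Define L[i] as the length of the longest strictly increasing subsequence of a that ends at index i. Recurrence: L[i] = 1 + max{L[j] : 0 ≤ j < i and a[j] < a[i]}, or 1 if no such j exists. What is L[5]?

   i    0    1    2    3    4    5    6    7    8
a[i]   11    2    2   20    8   22   10    1    6
L[i]    1    1    1    2    2    3    3    1    2

3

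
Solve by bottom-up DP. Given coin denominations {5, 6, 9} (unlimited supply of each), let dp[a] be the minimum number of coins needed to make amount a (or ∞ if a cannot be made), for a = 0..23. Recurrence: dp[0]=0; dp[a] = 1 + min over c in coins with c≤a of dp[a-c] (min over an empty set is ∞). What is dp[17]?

3

 a  0  1  2  3  4  5  6  7  8  9 10 11 12 13 14 15 16 17 18 19 20 21 22 23
dp  0  -  -  -  -  1  1  -  -  1  2  2  2  -  2  2  3  3  2  3  3  3  4  3
(- denotes ∞ / unreachable)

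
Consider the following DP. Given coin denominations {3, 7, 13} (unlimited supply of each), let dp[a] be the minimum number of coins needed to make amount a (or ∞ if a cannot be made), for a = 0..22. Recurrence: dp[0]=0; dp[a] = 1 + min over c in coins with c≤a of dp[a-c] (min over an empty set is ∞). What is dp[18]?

6

 a  0  1  2  3  4  5  6  7  8  9 10 11 12 13 14 15 16 17 18 19 20 21 22
dp  0  -  -  1  -  -  2  1  -  3  2  -  4  1  2  5  2  3  6  3  2  3  4
(- denotes ∞ / unreachable)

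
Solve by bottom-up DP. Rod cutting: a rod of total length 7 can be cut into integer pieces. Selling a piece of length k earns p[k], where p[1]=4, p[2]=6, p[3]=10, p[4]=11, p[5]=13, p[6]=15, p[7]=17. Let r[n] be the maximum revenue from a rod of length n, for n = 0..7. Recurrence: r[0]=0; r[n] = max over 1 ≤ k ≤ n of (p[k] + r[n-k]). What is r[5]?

20

   n    0    1    2    3    4    5    6    7
r[n]    0    4    8   12   16   20   24   28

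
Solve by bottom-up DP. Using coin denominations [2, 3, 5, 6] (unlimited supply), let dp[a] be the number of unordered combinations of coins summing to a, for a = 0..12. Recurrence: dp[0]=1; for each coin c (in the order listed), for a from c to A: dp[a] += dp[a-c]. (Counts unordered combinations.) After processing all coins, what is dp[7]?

after  coin     0     1     2     3     4     5     6     7     8     9    10    11    12
          2     1     0     1     0     1     0     1     0     1     0     1     0     1
          3     1     0     1     1     1     1     2     1     2     2     2     2     3
          5     1     0     1     1     1     2     2     2     3     3     4     4     5
          6     1     0     1     1     1     2     3     2     4     4     5     6     8

2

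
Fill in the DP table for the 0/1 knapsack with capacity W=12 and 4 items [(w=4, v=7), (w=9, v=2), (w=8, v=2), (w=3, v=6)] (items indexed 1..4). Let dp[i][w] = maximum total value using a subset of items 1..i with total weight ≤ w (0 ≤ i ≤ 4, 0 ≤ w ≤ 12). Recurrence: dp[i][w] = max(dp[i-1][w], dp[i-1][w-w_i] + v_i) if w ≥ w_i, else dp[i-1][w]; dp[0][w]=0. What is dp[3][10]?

i\w   0   1   2   3   4   5   6   7   8   9  10  11  12
  0   0   0   0   0   0   0   0   0   0   0   0   0   0
  1   0   0   0   0   7   7   7   7   7   7   7   7   7
  2   0   0   0   0   7   7   7   7   7   7   7   7   7
  3   0   0   0   0   7   7   7   7   7   7   7   7   9
  4   0   0   0   6   7   7   7  13  13  13  13  13  13

7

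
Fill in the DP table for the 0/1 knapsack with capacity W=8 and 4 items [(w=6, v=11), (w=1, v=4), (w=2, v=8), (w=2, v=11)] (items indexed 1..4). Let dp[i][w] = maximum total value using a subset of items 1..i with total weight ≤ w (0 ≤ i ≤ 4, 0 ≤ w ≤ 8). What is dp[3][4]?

12

i\w   0   1   2   3   4   5   6   7   8
  0   0   0   0   0   0   0   0   0   0
  1   0   0   0   0   0   0  11  11  11
  2   0   4   4   4   4   4  11  15  15
  3   0   4   8  12  12  12  12  15  19
  4   0   4  11  15  19  23  23  23  23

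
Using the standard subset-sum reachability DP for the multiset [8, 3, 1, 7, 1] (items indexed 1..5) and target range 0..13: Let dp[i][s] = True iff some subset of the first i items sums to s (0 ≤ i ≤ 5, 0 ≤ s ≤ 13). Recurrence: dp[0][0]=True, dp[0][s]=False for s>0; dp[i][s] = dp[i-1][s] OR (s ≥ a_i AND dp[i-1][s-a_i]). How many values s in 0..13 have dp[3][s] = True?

8

i\s   0   1   2   3   4   5   6   7   8   9  10  11  12  13
  0   T   F   F   F   F   F   F   F   F   F   F   F   F   F
  1   T   F   F   F   F   F   F   F   T   F   F   F   F   F
  2   T   F   F   T   F   F   F   F   T   F   F   T   F   F
  3   T   T   F   T   T   F   F   F   T   T   F   T   T   F
  4   T   T   F   T   T   F   F   T   T   T   T   T   T   F
  5   T   T   T   T   T   T   F   T   T   T   T   T   T   T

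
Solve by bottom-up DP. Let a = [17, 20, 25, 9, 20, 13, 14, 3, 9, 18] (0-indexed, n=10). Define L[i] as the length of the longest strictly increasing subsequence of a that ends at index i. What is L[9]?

4

   i    0    1    2    3    4    5    6    7    8    9
a[i]   17   20   25    9   20   13   14    3    9   18
L[i]    1    2    3    1    2    2    3    1    2    4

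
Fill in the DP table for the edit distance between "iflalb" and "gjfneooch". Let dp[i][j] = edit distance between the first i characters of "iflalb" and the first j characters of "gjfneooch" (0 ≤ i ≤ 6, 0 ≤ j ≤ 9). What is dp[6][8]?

   ''  g  j  f  n  e  o  o  c  h
''  0  1  2  3  4  5  6  7  8  9
 i  1  1  2  3  4  5  6  7  8  9
 f  2  2  2  2  3  4  5  6  7  8
 l  3  3  3  3  3  4  5  6  7  8
 a  4  4  4  4  4  4  5  6  7  8
 l  5  5  5  5  5  5  5  6  7  8
 b  6  6  6  6  6  6  6  6  7  8

7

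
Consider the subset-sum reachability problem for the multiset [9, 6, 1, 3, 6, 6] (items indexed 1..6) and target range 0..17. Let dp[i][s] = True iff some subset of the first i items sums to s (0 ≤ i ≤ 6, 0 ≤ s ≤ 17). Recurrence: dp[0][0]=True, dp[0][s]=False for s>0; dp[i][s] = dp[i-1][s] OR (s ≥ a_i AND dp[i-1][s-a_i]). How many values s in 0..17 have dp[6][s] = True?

12

i\s   0   1   2   3   4   5   6   7   8   9  10  11  12  13  14  15  16  17
  0   T   F   F   F   F   F   F   F   F   F   F   F   F   F   F   F   F   F
  1   T   F   F   F   F   F   F   F   F   T   F   F   F   F   F   F   F   F
  2   T   F   F   F   F   F   T   F   F   T   F   F   F   F   F   T   F   F
  3   T   T   F   F   F   F   T   T   F   T   T   F   F   F   F   T   T   F
  4   T   T   F   T   T   F   T   T   F   T   T   F   T   T   F   T   T   F
  5   T   T   F   T   T   F   T   T   F   T   T   F   T   T   F   T   T   F
  6   T   T   F   T   T   F   T   T   F   T   T   F   T   T   F   T   T   F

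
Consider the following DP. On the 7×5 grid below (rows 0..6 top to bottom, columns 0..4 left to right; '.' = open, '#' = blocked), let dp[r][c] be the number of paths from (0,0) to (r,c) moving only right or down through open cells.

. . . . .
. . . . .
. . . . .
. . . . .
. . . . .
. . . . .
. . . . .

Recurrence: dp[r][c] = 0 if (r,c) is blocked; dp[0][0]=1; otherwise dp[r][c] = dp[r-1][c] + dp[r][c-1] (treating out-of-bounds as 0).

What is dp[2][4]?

r\c   0   1   2   3   4
  0   1   1   1   1   1
  1   1   2   3   4   5
  2   1   3   6  10  15
  3   1   4  10  20  35
  4   1   5  15  35  70
  5   1   6  21  56 126
  6   1   7  28  84 210

15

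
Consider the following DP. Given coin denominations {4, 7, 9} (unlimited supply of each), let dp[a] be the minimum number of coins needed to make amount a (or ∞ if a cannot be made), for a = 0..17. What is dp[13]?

2

 a  0  1  2  3  4  5  6  7  8  9 10 11 12 13 14 15 16 17
dp  0  -  -  -  1  -  -  1  2  1  -  2  3  2  2  3  2  3
(- denotes ∞ / unreachable)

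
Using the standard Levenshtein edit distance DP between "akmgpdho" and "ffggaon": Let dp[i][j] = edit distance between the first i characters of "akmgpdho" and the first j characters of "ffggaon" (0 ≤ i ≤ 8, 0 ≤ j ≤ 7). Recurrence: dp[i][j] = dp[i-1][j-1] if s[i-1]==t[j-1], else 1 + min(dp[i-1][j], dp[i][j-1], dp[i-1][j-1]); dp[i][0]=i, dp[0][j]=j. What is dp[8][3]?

   ''  f  f  g  g  a  o  n
''  0  1  2  3  4  5  6  7
 a  1  1  2  3  4  4  5  6
 k  2  2  2  3  4  5  5  6
 m  3  3  3  3  4  5  6  6
 g  4  4  4  3  3  4  5  6
 p  5  5  5  4  4  4  5  6
 d  6  6  6  5  5  5  5  6
 h  7  7  7  6  6  6  6  6
 o  8  8  8  7  7  7  6  7

7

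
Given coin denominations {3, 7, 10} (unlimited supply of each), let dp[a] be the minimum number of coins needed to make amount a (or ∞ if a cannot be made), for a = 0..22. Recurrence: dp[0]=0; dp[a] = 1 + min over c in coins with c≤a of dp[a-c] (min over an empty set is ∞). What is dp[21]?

3

 a  0  1  2  3  4  5  6  7  8  9 10 11 12 13 14 15 16 17 18 19 20 21 22
dp  0  -  -  1  -  -  2  1  -  3  1  -  4  2  2  5  3  2  6  4  2  3  5
(- denotes ∞ / unreachable)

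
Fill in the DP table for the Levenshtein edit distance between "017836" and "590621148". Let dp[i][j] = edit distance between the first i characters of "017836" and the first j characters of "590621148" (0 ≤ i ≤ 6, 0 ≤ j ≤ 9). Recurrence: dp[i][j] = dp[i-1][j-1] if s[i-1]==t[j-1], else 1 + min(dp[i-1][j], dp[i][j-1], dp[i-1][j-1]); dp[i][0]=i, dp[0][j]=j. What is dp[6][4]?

5

   ''  5  9  0  6  2  1  1  4  8
''  0  1  2  3  4  5  6  7  8  9
 0  1  1  2  2  3  4  5  6  7  8
 1  2  2  2  3  3  4  4  5  6  7
 7  3  3  3  3  4  4  5  5  6  7
 8  4  4  4  4  4  5  5  6  6  6
 3  5  5  5  5  5  5  6  6  7  7
 6  6  6  6  6  5  6  6  7  7  8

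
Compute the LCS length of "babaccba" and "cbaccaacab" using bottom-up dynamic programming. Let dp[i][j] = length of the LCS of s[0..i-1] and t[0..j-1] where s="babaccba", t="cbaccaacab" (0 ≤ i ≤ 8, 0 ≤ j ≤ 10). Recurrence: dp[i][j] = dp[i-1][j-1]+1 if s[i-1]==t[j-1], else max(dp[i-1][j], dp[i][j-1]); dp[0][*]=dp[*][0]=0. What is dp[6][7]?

   ''  c  b  a  c  c  a  a  c  a  b
''  0  0  0  0  0  0  0  0  0  0  0
 b  0  0  1  1  1  1  1  1  1  1  1
 a  0  0  1  2  2  2  2  2  2  2  2
 b  0  0  1  2  2  2  2  2  2  2  3
 a  0  0  1  2  2  2  3  3  3  3  3
 c  0  1  1  2  3  3  3  3  4  4  4
 c  0  1  1  2  3  4  4  4  4  4  4
 b  0  1  2  2  3  4  4  4  4  4  5
 a  0  1  2  3  3  4  5  5  5  5  5

4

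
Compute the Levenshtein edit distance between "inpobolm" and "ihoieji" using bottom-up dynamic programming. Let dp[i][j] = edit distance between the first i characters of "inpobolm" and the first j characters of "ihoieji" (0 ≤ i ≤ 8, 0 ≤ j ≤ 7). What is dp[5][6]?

   ''  i  h  o  i  e  j  i
''  0  1  2  3  4  5  6  7
 i  1  0  1  2  3  4  5  6
 n  2  1  1  2  3  4  5  6
 p  3  2  2  2  3  4  5  6
 o  4  3  3  2  3  4  5  6
 b  5  4  4  3  3  4  5  6
 o  6  5  5  4  4  4  5  6
 l  7  6  6  5  5  5  5  6
 m  8  7  7  6  6  6  6  6

5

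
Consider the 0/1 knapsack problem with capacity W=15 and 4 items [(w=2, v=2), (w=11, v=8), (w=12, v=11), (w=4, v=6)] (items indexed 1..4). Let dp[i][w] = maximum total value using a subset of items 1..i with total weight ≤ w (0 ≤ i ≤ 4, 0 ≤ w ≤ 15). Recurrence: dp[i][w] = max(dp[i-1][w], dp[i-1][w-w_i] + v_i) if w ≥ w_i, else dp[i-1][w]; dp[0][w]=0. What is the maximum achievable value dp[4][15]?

i\w   0   1   2   3   4   5   6   7   8   9  10  11  12  13  14  15
  0   0   0   0   0   0   0   0   0   0   0   0   0   0   0   0   0
  1   0   0   2   2   2   2   2   2   2   2   2   2   2   2   2   2
  2   0   0   2   2   2   2   2   2   2   2   2   8   8  10  10  10
  3   0   0   2   2   2   2   2   2   2   2   2   8  11  11  13  13
  4   0   0   2   2   6   6   8   8   8   8   8   8  11  11  13  14

14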